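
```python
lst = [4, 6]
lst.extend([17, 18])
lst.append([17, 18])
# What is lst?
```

After line 1: lst = [4, 6]
After line 2 (extend unpacks [17, 18]): lst = [4, 6, 17, 18]
After line 3 (append adds [17, 18] as single element): lst = [4, 6, 17, 18, [17, 18]]

[4, 6, 17, 18, [17, 18]]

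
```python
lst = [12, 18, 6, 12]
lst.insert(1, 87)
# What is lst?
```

[12, 87, 18, 6, 12]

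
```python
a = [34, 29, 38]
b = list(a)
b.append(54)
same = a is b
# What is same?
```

After line 1: a = [34, 29, 38]
After line 2 (b = list(a) is a shallow copy, new object): a = [34, 29, 38], b = [34, 29, 38]
After line 3 (append only mutates b): a = [34, 29, 38], b = [34, 29, 38, 54]
After line 4 (same = a is b; different objects -> False): same = False

False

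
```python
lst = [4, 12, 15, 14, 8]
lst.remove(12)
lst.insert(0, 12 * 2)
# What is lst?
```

After line 1: lst = [4, 12, 15, 14, 8]
After line 2 (remove first 12): lst = [4, 15, 14, 8]
After line 3 (insert 24 at index 0): lst = [24, 4, 15, 14, 8]

[24, 4, 15, 14, 8]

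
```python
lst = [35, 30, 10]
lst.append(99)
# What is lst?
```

[35, 30, 10, 99]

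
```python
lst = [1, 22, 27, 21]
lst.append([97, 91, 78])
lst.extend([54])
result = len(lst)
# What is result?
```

After line 1: lst = [1, 22, 27, 21]
After line 2 (append adds [97, 91, 78] as single element): lst = [1, 22, 27, 21, [97, 91, 78]]
After line 3 (extend unpacks [54], adds 54): lst = [1, 22, 27, 21, [97, 91, 78], 54]
After line 4: result = len(lst) = 6

6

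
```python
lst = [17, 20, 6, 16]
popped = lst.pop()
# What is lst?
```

[17, 20, 6]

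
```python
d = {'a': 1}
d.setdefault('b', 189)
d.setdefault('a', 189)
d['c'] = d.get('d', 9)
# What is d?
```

After line 1: d = {'a': 1}
After line 2 (setdefault adds 'b'=189): d = {'a': 1, 'b': 189}
After line 3 (setdefault 'a' no-op, already exists): d = {'a': 1, 'b': 189}
After line 4 (get('d', 9) returns default since 'd' not in d): d = {'a': 1, 'b': 189, 'c': 9}

{'a': 1, 'b': 189, 'c': 9}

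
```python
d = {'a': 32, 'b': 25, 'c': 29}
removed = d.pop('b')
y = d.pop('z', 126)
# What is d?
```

After line 1: d = {'a': 32, 'b': 25, 'c': 29}
After line 2 (pop 'b' returns 25): d = {'a': 32, 'c': 29}, removed = 25
After line 3 (pop 'z' missing, returns default 126): d = {'a': 32, 'c': 29}, y = 126

{'a': 32, 'c': 29}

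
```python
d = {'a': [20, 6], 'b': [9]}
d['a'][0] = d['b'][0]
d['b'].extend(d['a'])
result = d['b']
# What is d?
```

After line 1: d = {'a': [20, 6], 'b': [9]}
After line 2 (a[0] = b[0] = 9): d = {'a': [9, 6], 'b': [9]}
After line 3 (b.extend(a) appends [9, 6]): d = {'a': [9, 6], 'b': [9, 9, 6]}
After line 4: result = d['b'] = [9, 9, 6]

{'a': [9, 6], 'b': [9, 9, 6]}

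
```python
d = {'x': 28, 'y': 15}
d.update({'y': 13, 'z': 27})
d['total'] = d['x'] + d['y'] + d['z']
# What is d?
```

After line 1: d = {'x': 28, 'y': 15}
After line 2 (y overwritten, z added): d = {'x': 28, 'y': 13, 'z': 27}
After line 3 (total = 28 + 13 + 27 = 68): d = {'x': 28, 'y': 13, 'z': 27, 'total': 68}

{'x': 28, 'y': 13, 'z': 27, 'total': 68}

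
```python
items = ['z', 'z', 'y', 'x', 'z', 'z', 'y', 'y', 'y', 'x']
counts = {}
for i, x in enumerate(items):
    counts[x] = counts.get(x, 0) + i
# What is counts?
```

Initial: counts = {}, items = ['z', 'z', 'y', 'x', 'z', 'z', 'y', 'y', 'y', 'x']
i=0, x='z': counts = {'z': 0}
i=1, x='z': counts = {'z': 1}
i=2, x='y': counts = {'z': 1, 'y': 2}
i=3, x='x': counts = {'z': 1, 'y': 2, 'x': 3}
i=4, x='z': counts = {'z': 5, 'y': 2, 'x': 3}
i=5, x='z': counts = {'z': 10, 'y': 2, 'x': 3}
i=6, x='y': counts = {'z': 10, 'y': 8, 'x': 3}
i=7, x='y': counts = {'z': 10, 'y': 15, 'x': 3}
i=8, x='y': counts = {'z': 10, 'y': 23, 'x': 3}
i=9, x='x': counts = {'z': 10, 'y': 23, 'x': 12}

{'z': 10, 'y': 23, 'x': 12}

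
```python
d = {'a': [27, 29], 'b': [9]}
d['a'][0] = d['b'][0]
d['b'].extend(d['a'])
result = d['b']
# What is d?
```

After line 1: d = {'a': [27, 29], 'b': [9]}
After line 2 (a[0] = b[0] = 9): d = {'a': [9, 29], 'b': [9]}
After line 3 (b.extend(a) appends [9, 29]): d = {'a': [9, 29], 'b': [9, 9, 29]}
After line 4: result = d['b'] = [9, 9, 29]

{'a': [9, 29], 'b': [9, 9, 29]}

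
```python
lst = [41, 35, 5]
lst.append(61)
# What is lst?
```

[41, 35, 5, 61]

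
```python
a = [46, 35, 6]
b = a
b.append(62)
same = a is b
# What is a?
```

After line 1: a = [46, 35, 6]
After line 2 (b = a is an alias, same object): a = [46, 35, 6], b = [46, 35, 6]
After line 3 (b.append mutates the shared list): a = [46, 35, 6, 62], b = [46, 35, 6, 62]
After line 4 (same = a is b; same object -> True): same = True

[46, 35, 6, 62]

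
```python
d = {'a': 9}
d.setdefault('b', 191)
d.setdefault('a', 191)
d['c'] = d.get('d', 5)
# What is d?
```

After line 1: d = {'a': 9}
After line 2 (setdefault adds 'b'=191): d = {'a': 9, 'b': 191}
After line 3 (setdefault 'a' no-op, already exists): d = {'a': 9, 'b': 191}
After line 4 (get('d', 5) returns default since 'd' not in d): d = {'a': 9, 'b': 191, 'c': 5}

{'a': 9, 'b': 191, 'c': 5}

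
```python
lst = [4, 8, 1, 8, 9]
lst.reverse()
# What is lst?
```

[9, 8, 1, 8, 4]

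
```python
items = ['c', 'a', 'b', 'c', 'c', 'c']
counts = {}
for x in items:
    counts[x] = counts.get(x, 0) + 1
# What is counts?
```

Initial: counts = {}, items = ['c', 'a', 'b', 'c', 'c', 'c']
See 'c': counts = {'c': 1}
See 'a': counts = {'c': 1, 'a': 1}
See 'b': counts = {'c': 1, 'a': 1, 'b': 1}
See 'c': counts = {'c': 2, 'a': 1, 'b': 1}
See 'c': counts = {'c': 3, 'a': 1, 'b': 1}
See 'c': counts = {'c': 4, 'a': 1, 'b': 1}

{'c': 4, 'a': 1, 'b': 1}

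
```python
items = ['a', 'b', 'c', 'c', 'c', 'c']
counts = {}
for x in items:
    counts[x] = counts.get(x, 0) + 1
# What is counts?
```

Initial: counts = {}, items = ['a', 'b', 'c', 'c', 'c', 'c']
See 'a': counts = {'a': 1}
See 'b': counts = {'a': 1, 'b': 1}
See 'c': counts = {'a': 1, 'b': 1, 'c': 1}
See 'c': counts = {'a': 1, 'b': 1, 'c': 2}
See 'c': counts = {'a': 1, 'b': 1, 'c': 3}
See 'c': counts = {'a': 1, 'b': 1, 'c': 4}

{'a': 1, 'b': 1, 'c': 4}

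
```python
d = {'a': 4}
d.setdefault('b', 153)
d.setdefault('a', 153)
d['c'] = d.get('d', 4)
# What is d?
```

After line 1: d = {'a': 4}
After line 2 (setdefault adds 'b'=153): d = {'a': 4, 'b': 153}
After line 3 (setdefault 'a' no-op, already exists): d = {'a': 4, 'b': 153}
After line 4 (get('d', 4) returns default since 'd' not in d): d = {'a': 4, 'b': 153, 'c': 4}

{'a': 4, 'b': 153, 'c': 4}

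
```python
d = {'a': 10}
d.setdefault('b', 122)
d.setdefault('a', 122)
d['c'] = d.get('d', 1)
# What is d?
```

After line 1: d = {'a': 10}
After line 2 (setdefault adds 'b'=122): d = {'a': 10, 'b': 122}
After line 3 (setdefault 'a' no-op, already exists): d = {'a': 10, 'b': 122}
After line 4 (get('d', 1) returns default since 'd' not in d): d = {'a': 10, 'b': 122, 'c': 1}

{'a': 10, 'b': 122, 'c': 1}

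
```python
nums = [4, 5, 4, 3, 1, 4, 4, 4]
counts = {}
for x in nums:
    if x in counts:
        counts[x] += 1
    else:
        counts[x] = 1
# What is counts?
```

Initial: counts = {}, nums = [4, 5, 4, 3, 1, 4, 4, 4]
See 4: counts = {4: 1}
See 5: counts = {4: 1, 5: 1}
See 4: counts = {4: 2, 5: 1}
See 3: counts = {4: 2, 5: 1, 3: 1}
See 1: counts = {4: 2, 5: 1, 3: 1, 1: 1}
See 4: counts = {4: 3, 5: 1, 3: 1, 1: 1}
See 4: counts = {4: 4, 5: 1, 3: 1, 1: 1}
See 4: counts = {4: 5, 5: 1, 3: 1, 1: 1}

{4: 5, 5: 1, 3: 1, 1: 1}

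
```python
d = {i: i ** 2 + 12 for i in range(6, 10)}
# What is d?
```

{6: 48, 7: 61, 8: 76, 9: 93}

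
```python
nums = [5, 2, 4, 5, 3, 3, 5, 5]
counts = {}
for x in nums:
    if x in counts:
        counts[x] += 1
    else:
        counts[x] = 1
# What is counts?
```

Initial: counts = {}, nums = [5, 2, 4, 5, 3, 3, 5, 5]
See 5: counts = {5: 1}
See 2: counts = {5: 1, 2: 1}
See 4: counts = {5: 1, 2: 1, 4: 1}
See 5: counts = {5: 2, 2: 1, 4: 1}
See 3: counts = {5: 2, 2: 1, 4: 1, 3: 1}
See 3: counts = {5: 2, 2: 1, 4: 1, 3: 2}
See 5: counts = {5: 3, 2: 1, 4: 1, 3: 2}
See 5: counts = {5: 4, 2: 1, 4: 1, 3: 2}

{5: 4, 2: 1, 4: 1, 3: 2}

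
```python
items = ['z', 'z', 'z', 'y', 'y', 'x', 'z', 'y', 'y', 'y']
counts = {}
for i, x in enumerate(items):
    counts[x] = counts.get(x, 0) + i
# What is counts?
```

Initial: counts = {}, items = ['z', 'z', 'z', 'y', 'y', 'x', 'z', 'y', 'y', 'y']
i=0, x='z': counts = {'z': 0}
i=1, x='z': counts = {'z': 1}
i=2, x='z': counts = {'z': 3}
i=3, x='y': counts = {'z': 3, 'y': 3}
i=4, x='y': counts = {'z': 3, 'y': 7}
i=5, x='x': counts = {'z': 3, 'y': 7, 'x': 5}
i=6, x='z': counts = {'z': 9, 'y': 7, 'x': 5}
i=7, x='y': counts = {'z': 9, 'y': 14, 'x': 5}
i=8, x='y': counts = {'z': 9, 'y': 22, 'x': 5}
i=9, x='y': counts = {'z': 9, 'y': 31, 'x': 5}

{'z': 9, 'y': 31, 'x': 5}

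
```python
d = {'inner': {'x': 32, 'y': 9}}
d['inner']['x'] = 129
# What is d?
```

After line 1: d = {'inner': {'x': 32, 'y': 9}}
After line 2 (inner x overwritten): d = {'inner': {'x': 129, 'y': 9}}

{'inner': {'x': 129, 'y': 9}}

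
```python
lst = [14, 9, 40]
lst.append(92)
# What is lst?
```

[14, 9, 40, 92]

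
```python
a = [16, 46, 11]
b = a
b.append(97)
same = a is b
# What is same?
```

After line 1: a = [16, 46, 11]
After line 2 (b = a is an alias, same object): a = [16, 46, 11], b = [16, 46, 11]
After line 3 (b.append mutates the shared list): a = [16, 46, 11, 97], b = [16, 46, 11, 97]
After line 4 (same = a is b; same object -> True): same = True

True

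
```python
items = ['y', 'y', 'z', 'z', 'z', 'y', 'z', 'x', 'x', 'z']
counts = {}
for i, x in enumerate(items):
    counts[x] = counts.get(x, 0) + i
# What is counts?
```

Initial: counts = {}, items = ['y', 'y', 'z', 'z', 'z', 'y', 'z', 'x', 'x', 'z']
i=0, x='y': counts = {'y': 0}
i=1, x='y': counts = {'y': 1}
i=2, x='z': counts = {'y': 1, 'z': 2}
i=3, x='z': counts = {'y': 1, 'z': 5}
i=4, x='z': counts = {'y': 1, 'z': 9}
i=5, x='y': counts = {'y': 6, 'z': 9}
i=6, x='z': counts = {'y': 6, 'z': 15}
i=7, x='x': counts = {'y': 6, 'z': 15, 'x': 7}
i=8, x='x': counts = {'y': 6, 'z': 15, 'x': 15}
i=9, x='z': counts = {'y': 6, 'z': 24, 'x': 15}

{'y': 6, 'z': 24, 'x': 15}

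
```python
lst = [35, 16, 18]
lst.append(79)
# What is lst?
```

[35, 16, 18, 79]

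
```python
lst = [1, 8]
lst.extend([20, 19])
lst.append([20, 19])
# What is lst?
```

After line 1: lst = [1, 8]
After line 2 (extend unpacks [20, 19]): lst = [1, 8, 20, 19]
After line 3 (append adds [20, 19] as single element): lst = [1, 8, 20, 19, [20, 19]]

[1, 8, 20, 19, [20, 19]]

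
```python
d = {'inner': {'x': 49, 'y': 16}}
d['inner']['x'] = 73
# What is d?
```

After line 1: d = {'inner': {'x': 49, 'y': 16}}
After line 2 (inner x overwritten): d = {'inner': {'x': 73, 'y': 16}}

{'inner': {'x': 73, 'y': 16}}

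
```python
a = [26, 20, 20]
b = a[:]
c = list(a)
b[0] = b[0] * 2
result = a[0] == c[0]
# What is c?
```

After line 1: a = [26, 20, 20]
After line 2 (b = a[:], copy): a = [26, 20, 20], b = [26, 20, 20]
After line 3 (c = list(a) is a copy, new object): c = [26, 20, 20]
After line 4 (b[0] = 26 * 2 = 52; only b mutates (copy)): a = [26, 20, 20], b = [52, 20, 20], c = [26, 20, 20]
After line 5 (a[0] = 26, c[0] = 26; result = True)

[26, 20, 20]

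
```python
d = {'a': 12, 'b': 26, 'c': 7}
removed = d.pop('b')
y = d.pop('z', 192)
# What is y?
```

After line 1: d = {'a': 12, 'b': 26, 'c': 7}
After line 2 (pop 'b' returns 26): d = {'a': 12, 'c': 7}, removed = 26
After line 3 (pop 'z' missing, returns default 192): d = {'a': 12, 'c': 7}, y = 192

192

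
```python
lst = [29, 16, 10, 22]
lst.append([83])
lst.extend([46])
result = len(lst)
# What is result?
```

After line 1: lst = [29, 16, 10, 22]
After line 2 (append adds [83] as single element): lst = [29, 16, 10, 22, [83]]
After line 3 (extend unpacks [46], adds 46): lst = [29, 16, 10, 22, [83], 46]
After line 4: result = len(lst) = 6

6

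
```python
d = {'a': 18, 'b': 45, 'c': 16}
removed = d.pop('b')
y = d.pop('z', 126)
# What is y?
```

After line 1: d = {'a': 18, 'b': 45, 'c': 16}
After line 2 (pop 'b' returns 45): d = {'a': 18, 'c': 16}, removed = 45
After line 3 (pop 'z' missing, returns default 126): d = {'a': 18, 'c': 16}, y = 126

126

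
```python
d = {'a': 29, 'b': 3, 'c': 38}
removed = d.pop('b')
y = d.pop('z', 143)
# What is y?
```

After line 1: d = {'a': 29, 'b': 3, 'c': 38}
After line 2 (pop 'b' returns 3): d = {'a': 29, 'c': 38}, removed = 3
After line 3 (pop 'z' missing, returns default 143): d = {'a': 29, 'c': 38}, y = 143

143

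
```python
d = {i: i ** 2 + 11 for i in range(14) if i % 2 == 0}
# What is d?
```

{0: 11, 2: 15, 4: 27, 6: 47, 8: 75, 10: 111, 12: 155}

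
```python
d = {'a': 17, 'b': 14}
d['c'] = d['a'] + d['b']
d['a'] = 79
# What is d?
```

After line 1: d = {'a': 17, 'b': 14}
After line 2 (d['c'] = 17 + 14): d = {'a': 17, 'b': 14, 'c': 31}
After line 3: d = {'a': 79, 'b': 14, 'c': 31}

{'a': 79, 'b': 14, 'c': 31}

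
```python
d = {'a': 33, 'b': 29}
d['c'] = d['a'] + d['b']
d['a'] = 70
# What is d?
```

After line 1: d = {'a': 33, 'b': 29}
After line 2 (d['c'] = 33 + 29): d = {'a': 33, 'b': 29, 'c': 62}
After line 3: d = {'a': 70, 'b': 29, 'c': 62}

{'a': 70, 'b': 29, 'c': 62}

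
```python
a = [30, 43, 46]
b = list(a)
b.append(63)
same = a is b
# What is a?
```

After line 1: a = [30, 43, 46]
After line 2 (b = list(a) is a shallow copy, new object): a = [30, 43, 46], b = [30, 43, 46]
After line 3 (append only mutates b): a = [30, 43, 46], b = [30, 43, 46, 63]
After line 4 (same = a is b; different objects -> False): same = False

[30, 43, 46]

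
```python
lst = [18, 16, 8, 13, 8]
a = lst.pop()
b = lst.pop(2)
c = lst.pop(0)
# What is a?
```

After line 1: lst = [18, 16, 8, 13, 8]
After line 2 (pop() -> a = 8): lst = [18, 16, 8, 13]
After line 3 (pop(2) -> b = 8): lst = [18, 16, 13]
After line 4 (pop(0) -> c = 18): lst = [16, 13]

8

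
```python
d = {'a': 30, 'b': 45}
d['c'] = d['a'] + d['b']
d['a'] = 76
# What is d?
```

After line 1: d = {'a': 30, 'b': 45}
After line 2 (d['c'] = 30 + 45): d = {'a': 30, 'b': 45, 'c': 75}
After line 3: d = {'a': 76, 'b': 45, 'c': 75}

{'a': 76, 'b': 45, 'c': 75}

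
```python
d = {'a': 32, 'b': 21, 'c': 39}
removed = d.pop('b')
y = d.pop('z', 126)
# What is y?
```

After line 1: d = {'a': 32, 'b': 21, 'c': 39}
After line 2 (pop 'b' returns 21): d = {'a': 32, 'c': 39}, removed = 21
After line 3 (pop 'z' missing, returns default 126): d = {'a': 32, 'c': 39}, y = 126

126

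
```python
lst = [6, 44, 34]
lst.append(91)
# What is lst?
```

[6, 44, 34, 91]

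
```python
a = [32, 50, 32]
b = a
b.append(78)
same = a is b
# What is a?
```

After line 1: a = [32, 50, 32]
After line 2 (b = a is an alias, same object): a = [32, 50, 32], b = [32, 50, 32]
After line 3 (b.append mutates the shared list): a = [32, 50, 32, 78], b = [32, 50, 32, 78]
After line 4 (same = a is b; same object -> True): same = True

[32, 50, 32, 78]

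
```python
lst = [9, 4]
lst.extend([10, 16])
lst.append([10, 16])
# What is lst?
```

After line 1: lst = [9, 4]
After line 2 (extend unpacks [10, 16]): lst = [9, 4, 10, 16]
After line 3 (append adds [10, 16] as single element): lst = [9, 4, 10, 16, [10, 16]]

[9, 4, 10, 16, [10, 16]]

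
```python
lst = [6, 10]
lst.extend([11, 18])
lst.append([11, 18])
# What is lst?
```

After line 1: lst = [6, 10]
After line 2 (extend unpacks [11, 18]): lst = [6, 10, 11, 18]
After line 3 (append adds [11, 18] as single element): lst = [6, 10, 11, 18, [11, 18]]

[6, 10, 11, 18, [11, 18]]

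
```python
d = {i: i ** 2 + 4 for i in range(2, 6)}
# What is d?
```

{2: 8, 3: 13, 4: 20, 5: 29}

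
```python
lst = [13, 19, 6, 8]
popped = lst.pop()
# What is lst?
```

[13, 19, 6]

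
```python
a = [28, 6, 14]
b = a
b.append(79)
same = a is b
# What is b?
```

After line 1: a = [28, 6, 14]
After line 2 (b = a is an alias, same object): a = [28, 6, 14], b = [28, 6, 14]
After line 3 (b.append mutates the shared list): a = [28, 6, 14, 79], b = [28, 6, 14, 79]
After line 4 (same = a is b; same object -> True): same = True

[28, 6, 14, 79]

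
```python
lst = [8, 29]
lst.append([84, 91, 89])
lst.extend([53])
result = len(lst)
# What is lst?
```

After line 1: lst = [8, 29]
After line 2 (append adds [84, 91, 89] as single element): lst = [8, 29, [84, 91, 89]]
After line 3 (extend unpacks [53], adds 53): lst = [8, 29, [84, 91, 89], 53]
After line 4: result = len(lst) = 4

[8, 29, [84, 91, 89], 53]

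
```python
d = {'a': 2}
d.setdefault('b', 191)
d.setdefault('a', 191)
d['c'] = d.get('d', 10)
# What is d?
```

After line 1: d = {'a': 2}
After line 2 (setdefault adds 'b'=191): d = {'a': 2, 'b': 191}
After line 3 (setdefault 'a' no-op, already exists): d = {'a': 2, 'b': 191}
After line 4 (get('d', 10) returns default since 'd' not in d): d = {'a': 2, 'b': 191, 'c': 10}

{'a': 2, 'b': 191, 'c': 10}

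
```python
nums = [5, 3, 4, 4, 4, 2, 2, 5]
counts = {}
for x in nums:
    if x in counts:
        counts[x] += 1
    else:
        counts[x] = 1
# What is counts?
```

Initial: counts = {}, nums = [5, 3, 4, 4, 4, 2, 2, 5]
See 5: counts = {5: 1}
See 3: counts = {5: 1, 3: 1}
See 4: counts = {5: 1, 3: 1, 4: 1}
See 4: counts = {5: 1, 3: 1, 4: 2}
See 4: counts = {5: 1, 3: 1, 4: 3}
See 2: counts = {5: 1, 3: 1, 4: 3, 2: 1}
See 2: counts = {5: 1, 3: 1, 4: 3, 2: 2}
See 5: counts = {5: 2, 3: 1, 4: 3, 2: 2}

{5: 2, 3: 1, 4: 3, 2: 2}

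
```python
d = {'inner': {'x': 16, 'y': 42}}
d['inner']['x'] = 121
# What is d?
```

After line 1: d = {'inner': {'x': 16, 'y': 42}}
After line 2 (inner x overwritten): d = {'inner': {'x': 121, 'y': 42}}

{'inner': {'x': 121, 'y': 42}}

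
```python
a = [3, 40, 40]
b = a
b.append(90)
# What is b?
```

After line 1: a = [3, 40, 40]
After line 2 (b = a is an alias, same object): a = [3, 40, 40], b = [3, 40, 40]
After line 3 (b.append mutates the shared list): a = [3, 40, 40, 90], b = [3, 40, 40, 90]

[3, 40, 40, 90]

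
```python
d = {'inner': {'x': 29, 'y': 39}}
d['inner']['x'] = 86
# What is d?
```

After line 1: d = {'inner': {'x': 29, 'y': 39}}
After line 2 (inner x overwritten): d = {'inner': {'x': 86, 'y': 39}}

{'inner': {'x': 86, 'y': 39}}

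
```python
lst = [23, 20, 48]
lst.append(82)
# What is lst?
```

[23, 20, 48, 82]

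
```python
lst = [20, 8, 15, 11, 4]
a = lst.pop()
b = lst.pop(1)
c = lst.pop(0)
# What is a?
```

After line 1: lst = [20, 8, 15, 11, 4]
After line 2 (pop() -> a = 4): lst = [20, 8, 15, 11]
After line 3 (pop(1) -> b = 8): lst = [20, 15, 11]
After line 4 (pop(0) -> c = 20): lst = [15, 11]

4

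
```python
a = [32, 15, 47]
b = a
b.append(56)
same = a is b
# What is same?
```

After line 1: a = [32, 15, 47]
After line 2 (b = a is an alias, same object): a = [32, 15, 47], b = [32, 15, 47]
After line 3 (b.append mutates the shared list): a = [32, 15, 47, 56], b = [32, 15, 47, 56]
After line 4 (same = a is b; same object -> True): same = True

True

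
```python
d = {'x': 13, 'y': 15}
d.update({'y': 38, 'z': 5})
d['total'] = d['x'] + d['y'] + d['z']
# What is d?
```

After line 1: d = {'x': 13, 'y': 15}
After line 2 (y overwritten, z added): d = {'x': 13, 'y': 38, 'z': 5}
After line 3 (total = 13 + 38 + 5 = 56): d = {'x': 13, 'y': 38, 'z': 5, 'total': 56}

{'x': 13, 'y': 38, 'z': 5, 'total': 56}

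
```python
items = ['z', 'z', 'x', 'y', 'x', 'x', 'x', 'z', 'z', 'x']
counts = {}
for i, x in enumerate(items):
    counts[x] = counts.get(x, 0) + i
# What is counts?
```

Initial: counts = {}, items = ['z', 'z', 'x', 'y', 'x', 'x', 'x', 'z', 'z', 'x']
i=0, x='z': counts = {'z': 0}
i=1, x='z': counts = {'z': 1}
i=2, x='x': counts = {'z': 1, 'x': 2}
i=3, x='y': counts = {'z': 1, 'x': 2, 'y': 3}
i=4, x='x': counts = {'z': 1, 'x': 6, 'y': 3}
i=5, x='x': counts = {'z': 1, 'x': 11, 'y': 3}
i=6, x='x': counts = {'z': 1, 'x': 17, 'y': 3}
i=7, x='z': counts = {'z': 8, 'x': 17, 'y': 3}
i=8, x='z': counts = {'z': 16, 'x': 17, 'y': 3}
i=9, x='x': counts = {'z': 16, 'x': 26, 'y': 3}

{'z': 16, 'x': 26, 'y': 3}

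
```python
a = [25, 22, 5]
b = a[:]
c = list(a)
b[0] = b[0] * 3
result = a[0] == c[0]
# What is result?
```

After line 1: a = [25, 22, 5]
After line 2 (b = a[:], copy): a = [25, 22, 5], b = [25, 22, 5]
After line 3 (c = list(a) is a copy, new object): c = [25, 22, 5]
After line 4 (b[0] = 25 * 3 = 75; only b mutates (copy)): a = [25, 22, 5], b = [75, 22, 5], c = [25, 22, 5]
After line 5 (a[0] = 25, c[0] = 25; result = True)

True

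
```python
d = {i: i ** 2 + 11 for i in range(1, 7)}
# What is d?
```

{1: 12, 2: 15, 3: 20, 4: 27, 5: 36, 6: 47}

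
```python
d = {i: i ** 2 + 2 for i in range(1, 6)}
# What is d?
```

{1: 3, 2: 6, 3: 11, 4: 18, 5: 27}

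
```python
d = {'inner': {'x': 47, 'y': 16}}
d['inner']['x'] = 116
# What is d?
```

After line 1: d = {'inner': {'x': 47, 'y': 16}}
After line 2 (inner x overwritten): d = {'inner': {'x': 116, 'y': 16}}

{'inner': {'x': 116, 'y': 16}}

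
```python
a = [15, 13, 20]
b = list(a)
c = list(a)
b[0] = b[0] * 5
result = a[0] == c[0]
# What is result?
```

After line 1: a = [15, 13, 20]
After line 2 (b = list(a), copy): a = [15, 13, 20], b = [15, 13, 20]
After line 3 (c = list(a) is a copy, new object): c = [15, 13, 20]
After line 4 (b[0] = 15 * 5 = 75; only b mutates (copy)): a = [15, 13, 20], b = [75, 13, 20], c = [15, 13, 20]
After line 5 (a[0] = 15, c[0] = 15; result = True)

True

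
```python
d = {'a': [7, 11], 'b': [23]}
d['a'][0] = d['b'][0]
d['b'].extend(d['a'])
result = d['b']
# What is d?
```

After line 1: d = {'a': [7, 11], 'b': [23]}
After line 2 (a[0] = b[0] = 23): d = {'a': [23, 11], 'b': [23]}
After line 3 (b.extend(a) appends [23, 11]): d = {'a': [23, 11], 'b': [23, 23, 11]}
After line 4: result = d['b'] = [23, 23, 11]

{'a': [23, 11], 'b': [23, 23, 11]}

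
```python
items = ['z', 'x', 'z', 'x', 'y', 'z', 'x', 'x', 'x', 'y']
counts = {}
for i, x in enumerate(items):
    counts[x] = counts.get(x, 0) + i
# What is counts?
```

Initial: counts = {}, items = ['z', 'x', 'z', 'x', 'y', 'z', 'x', 'x', 'x', 'y']
i=0, x='z': counts = {'z': 0}
i=1, x='x': counts = {'z': 0, 'x': 1}
i=2, x='z': counts = {'z': 2, 'x': 1}
i=3, x='x': counts = {'z': 2, 'x': 4}
i=4, x='y': counts = {'z': 2, 'x': 4, 'y': 4}
i=5, x='z': counts = {'z': 7, 'x': 4, 'y': 4}
i=6, x='x': counts = {'z': 7, 'x': 10, 'y': 4}
i=7, x='x': counts = {'z': 7, 'x': 17, 'y': 4}
i=8, x='x': counts = {'z': 7, 'x': 25, 'y': 4}
i=9, x='y': counts = {'z': 7, 'x': 25, 'y': 13}

{'z': 7, 'x': 25, 'y': 13}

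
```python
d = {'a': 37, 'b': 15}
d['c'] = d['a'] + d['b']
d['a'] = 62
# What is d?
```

After line 1: d = {'a': 37, 'b': 15}
After line 2 (d['c'] = 37 + 15): d = {'a': 37, 'b': 15, 'c': 52}
After line 3: d = {'a': 62, 'b': 15, 'c': 52}

{'a': 62, 'b': 15, 'c': 52}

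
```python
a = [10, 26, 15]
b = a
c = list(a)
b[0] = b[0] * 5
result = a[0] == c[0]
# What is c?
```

After line 1: a = [10, 26, 15]
After line 2 (b = a, alias): a = [10, 26, 15], b = [10, 26, 15]
After line 3 (c = list(a) is a copy, new object): c = [10, 26, 15]
After line 4 (b[0] = 10 * 5 = 50; mutates shared a/b): a = b = [50, 26, 15], c = [10, 26, 15]
After line 5 (a[0] = 50, c[0] = 10; result = False)

[10, 26, 15]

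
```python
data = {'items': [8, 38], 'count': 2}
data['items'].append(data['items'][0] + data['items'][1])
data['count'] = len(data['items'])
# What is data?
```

After line 1: data = {'items': [8, 38], 'count': 2}
After line 2 (append 8 + 38 = 46): data = {'items': [8, 38, 46], 'count': 2}
After line 3 (count = len(items) = 3): data = {'items': [8, 38, 46], 'count': 3}

{'items': [8, 38, 46], 'count': 3}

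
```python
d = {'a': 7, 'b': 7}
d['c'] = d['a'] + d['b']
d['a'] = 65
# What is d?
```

After line 1: d = {'a': 7, 'b': 7}
After line 2 (d['c'] = 7 + 7): d = {'a': 7, 'b': 7, 'c': 14}
After line 3: d = {'a': 65, 'b': 7, 'c': 14}

{'a': 65, 'b': 7, 'c': 14}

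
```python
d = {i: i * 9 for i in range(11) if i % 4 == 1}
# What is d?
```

{1: 9, 5: 45, 9: 81}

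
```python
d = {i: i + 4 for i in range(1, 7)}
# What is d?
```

{1: 5, 2: 6, 3: 7, 4: 8, 5: 9, 6: 10}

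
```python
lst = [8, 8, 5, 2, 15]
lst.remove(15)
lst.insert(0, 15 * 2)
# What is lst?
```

After line 1: lst = [8, 8, 5, 2, 15]
After line 2 (remove first 15): lst = [8, 8, 5, 2]
After line 3 (insert 30 at index 0): lst = [30, 8, 8, 5, 2]

[30, 8, 8, 5, 2]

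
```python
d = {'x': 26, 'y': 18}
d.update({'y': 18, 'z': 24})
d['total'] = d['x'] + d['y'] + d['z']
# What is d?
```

After line 1: d = {'x': 26, 'y': 18}
After line 2 (y overwritten, z added): d = {'x': 26, 'y': 18, 'z': 24}
After line 3 (total = 26 + 18 + 24 = 68): d = {'x': 26, 'y': 18, 'z': 24, 'total': 68}

{'x': 26, 'y': 18, 'z': 24, 'total': 68}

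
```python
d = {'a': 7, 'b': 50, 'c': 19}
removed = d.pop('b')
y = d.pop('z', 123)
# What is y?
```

After line 1: d = {'a': 7, 'b': 50, 'c': 19}
After line 2 (pop 'b' returns 50): d = {'a': 7, 'c': 19}, removed = 50
After line 3 (pop 'z' missing, returns default 123): d = {'a': 7, 'c': 19}, y = 123

123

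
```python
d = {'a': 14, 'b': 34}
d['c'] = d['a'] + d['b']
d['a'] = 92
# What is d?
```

After line 1: d = {'a': 14, 'b': 34}
After line 2 (d['c'] = 14 + 34): d = {'a': 14, 'b': 34, 'c': 48}
After line 3: d = {'a': 92, 'b': 34, 'c': 48}

{'a': 92, 'b': 34, 'c': 48}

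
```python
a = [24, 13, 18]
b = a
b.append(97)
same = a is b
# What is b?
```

After line 1: a = [24, 13, 18]
After line 2 (b = a is an alias, same object): a = [24, 13, 18], b = [24, 13, 18]
After line 3 (b.append mutates the shared list): a = [24, 13, 18, 97], b = [24, 13, 18, 97]
After line 4 (same = a is b; same object -> True): same = True

[24, 13, 18, 97]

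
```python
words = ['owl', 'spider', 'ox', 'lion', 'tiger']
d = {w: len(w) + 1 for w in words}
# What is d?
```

{'owl': 4, 'spider': 7, 'ox': 3, 'lion': 5, 'tiger': 6}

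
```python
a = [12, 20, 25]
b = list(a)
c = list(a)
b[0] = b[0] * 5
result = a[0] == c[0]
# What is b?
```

After line 1: a = [12, 20, 25]
After line 2 (b = list(a), copy): a = [12, 20, 25], b = [12, 20, 25]
After line 3 (c = list(a) is a copy, new object): c = [12, 20, 25]
After line 4 (b[0] = 12 * 5 = 60; only b mutates (copy)): a = [12, 20, 25], b = [60, 20, 25], c = [12, 20, 25]
After line 5 (a[0] = 12, c[0] = 12; result = True)

[60, 20, 25]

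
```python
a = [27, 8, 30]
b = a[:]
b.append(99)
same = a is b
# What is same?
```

After line 1: a = [27, 8, 30]
After line 2 (b = a[:] is a shallow copy, new object): a = [27, 8, 30], b = [27, 8, 30]
After line 3 (append only mutates b): a = [27, 8, 30], b = [27, 8, 30, 99]
After line 4 (same = a is b; different objects -> False): same = False

False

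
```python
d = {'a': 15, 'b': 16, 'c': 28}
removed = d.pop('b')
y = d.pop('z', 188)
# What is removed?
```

After line 1: d = {'a': 15, 'b': 16, 'c': 28}
After line 2 (pop 'b' returns 16): d = {'a': 15, 'c': 28}, removed = 16
After line 3 (pop 'z' missing, returns default 188): d = {'a': 15, 'c': 28}, y = 188

16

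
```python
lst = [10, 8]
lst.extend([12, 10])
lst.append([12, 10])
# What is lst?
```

After line 1: lst = [10, 8]
After line 2 (extend unpacks [12, 10]): lst = [10, 8, 12, 10]
After line 3 (append adds [12, 10] as single element): lst = [10, 8, 12, 10, [12, 10]]

[10, 8, 12, 10, [12, 10]]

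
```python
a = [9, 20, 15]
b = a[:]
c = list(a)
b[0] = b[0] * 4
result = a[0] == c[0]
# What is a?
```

After line 1: a = [9, 20, 15]
After line 2 (b = a[:], copy): a = [9, 20, 15], b = [9, 20, 15]
After line 3 (c = list(a) is a copy, new object): c = [9, 20, 15]
After line 4 (b[0] = 9 * 4 = 36; only b mutates (copy)): a = [9, 20, 15], b = [36, 20, 15], c = [9, 20, 15]
After line 5 (a[0] = 9, c[0] = 9; result = True)

[9, 20, 15]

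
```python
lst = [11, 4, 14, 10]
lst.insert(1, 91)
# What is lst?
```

[11, 91, 4, 14, 10]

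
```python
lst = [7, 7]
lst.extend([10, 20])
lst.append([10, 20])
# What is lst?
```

After line 1: lst = [7, 7]
After line 2 (extend unpacks [10, 20]): lst = [7, 7, 10, 20]
After line 3 (append adds [10, 20] as single element): lst = [7, 7, 10, 20, [10, 20]]

[7, 7, 10, 20, [10, 20]]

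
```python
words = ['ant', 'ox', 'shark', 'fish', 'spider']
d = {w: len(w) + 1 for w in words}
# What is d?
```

{'ant': 4, 'ox': 3, 'shark': 6, 'fish': 5, 'spider': 7}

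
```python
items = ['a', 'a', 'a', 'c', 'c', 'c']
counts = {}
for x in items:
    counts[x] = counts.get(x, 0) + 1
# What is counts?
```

Initial: counts = {}, items = ['a', 'a', 'a', 'c', 'c', 'c']
See 'a': counts = {'a': 1}
See 'a': counts = {'a': 2}
See 'a': counts = {'a': 3}
See 'c': counts = {'a': 3, 'c': 1}
See 'c': counts = {'a': 3, 'c': 2}
See 'c': counts = {'a': 3, 'c': 3}

{'a': 3, 'c': 3}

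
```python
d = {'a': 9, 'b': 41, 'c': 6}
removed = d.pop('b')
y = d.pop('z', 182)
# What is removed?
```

After line 1: d = {'a': 9, 'b': 41, 'c': 6}
After line 2 (pop 'b' returns 41): d = {'a': 9, 'c': 6}, removed = 41
After line 3 (pop 'z' missing, returns default 182): d = {'a': 9, 'c': 6}, y = 182

41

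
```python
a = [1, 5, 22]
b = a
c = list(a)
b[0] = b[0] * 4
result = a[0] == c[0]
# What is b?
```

After line 1: a = [1, 5, 22]
After line 2 (b = a, alias): a = [1, 5, 22], b = [1, 5, 22]
After line 3 (c = list(a) is a copy, new object): c = [1, 5, 22]
After line 4 (b[0] = 1 * 4 = 4; mutates shared a/b): a = b = [4, 5, 22], c = [1, 5, 22]
After line 5 (a[0] = 4, c[0] = 1; result = False)

[4, 5, 22]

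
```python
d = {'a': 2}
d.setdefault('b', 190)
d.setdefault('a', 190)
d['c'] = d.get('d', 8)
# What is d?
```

After line 1: d = {'a': 2}
After line 2 (setdefault adds 'b'=190): d = {'a': 2, 'b': 190}
After line 3 (setdefault 'a' no-op, already exists): d = {'a': 2, 'b': 190}
After line 4 (get('d', 8) returns default since 'd' not in d): d = {'a': 2, 'b': 190, 'c': 8}

{'a': 2, 'b': 190, 'c': 8}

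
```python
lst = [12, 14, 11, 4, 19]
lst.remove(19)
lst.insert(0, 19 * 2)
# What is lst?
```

After line 1: lst = [12, 14, 11, 4, 19]
After line 2 (remove first 19): lst = [12, 14, 11, 4]
After line 3 (insert 38 at index 0): lst = [38, 12, 14, 11, 4]

[38, 12, 14, 11, 4]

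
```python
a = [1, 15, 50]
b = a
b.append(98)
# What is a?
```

After line 1: a = [1, 15, 50]
After line 2 (b = a is an alias, same object): a = [1, 15, 50], b = [1, 15, 50]
After line 3 (b.append mutates the shared list): a = [1, 15, 50, 98], b = [1, 15, 50, 98]

[1, 15, 50, 98]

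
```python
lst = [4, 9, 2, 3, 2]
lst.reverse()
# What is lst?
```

[2, 3, 2, 9, 4]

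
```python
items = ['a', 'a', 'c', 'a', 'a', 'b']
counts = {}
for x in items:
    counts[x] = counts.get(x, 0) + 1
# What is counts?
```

Initial: counts = {}, items = ['a', 'a', 'c', 'a', 'a', 'b']
See 'a': counts = {'a': 1}
See 'a': counts = {'a': 2}
See 'c': counts = {'a': 2, 'c': 1}
See 'a': counts = {'a': 3, 'c': 1}
See 'a': counts = {'a': 4, 'c': 1}
See 'b': counts = {'a': 4, 'c': 1, 'b': 1}

{'a': 4, 'c': 1, 'b': 1}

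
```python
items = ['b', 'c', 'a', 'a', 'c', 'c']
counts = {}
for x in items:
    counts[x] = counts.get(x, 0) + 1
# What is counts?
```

Initial: counts = {}, items = ['b', 'c', 'a', 'a', 'c', 'c']
See 'b': counts = {'b': 1}
See 'c': counts = {'b': 1, 'c': 1}
See 'a': counts = {'b': 1, 'c': 1, 'a': 1}
See 'a': counts = {'b': 1, 'c': 1, 'a': 2}
See 'c': counts = {'b': 1, 'c': 2, 'a': 2}
See 'c': counts = {'b': 1, 'c': 3, 'a': 2}

{'b': 1, 'c': 3, 'a': 2}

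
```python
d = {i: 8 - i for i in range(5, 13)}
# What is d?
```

{5: 3, 6: 2, 7: 1, 8: 0, 9: -1, 10: -2, 11: -3, 12: -4}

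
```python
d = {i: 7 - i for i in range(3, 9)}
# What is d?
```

{3: 4, 4: 3, 5: 2, 6: 1, 7: 0, 8: -1}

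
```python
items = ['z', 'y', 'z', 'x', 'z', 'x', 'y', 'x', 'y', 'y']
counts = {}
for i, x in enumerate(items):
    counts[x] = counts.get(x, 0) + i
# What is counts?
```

Initial: counts = {}, items = ['z', 'y', 'z', 'x', 'z', 'x', 'y', 'x', 'y', 'y']
i=0, x='z': counts = {'z': 0}
i=1, x='y': counts = {'z': 0, 'y': 1}
i=2, x='z': counts = {'z': 2, 'y': 1}
i=3, x='x': counts = {'z': 2, 'y': 1, 'x': 3}
i=4, x='z': counts = {'z': 6, 'y': 1, 'x': 3}
i=5, x='x': counts = {'z': 6, 'y': 1, 'x': 8}
i=6, x='y': counts = {'z': 6, 'y': 7, 'x': 8}
i=7, x='x': counts = {'z': 6, 'y': 7, 'x': 15}
i=8, x='y': counts = {'z': 6, 'y': 15, 'x': 15}
i=9, x='y': counts = {'z': 6, 'y': 24, 'x': 15}

{'z': 6, 'y': 24, 'x': 15}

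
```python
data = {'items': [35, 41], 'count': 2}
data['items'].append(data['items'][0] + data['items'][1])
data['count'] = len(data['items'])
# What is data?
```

After line 1: data = {'items': [35, 41], 'count': 2}
After line 2 (append 35 + 41 = 76): data = {'items': [35, 41, 76], 'count': 2}
After line 3 (count = len(items) = 3): data = {'items': [35, 41, 76], 'count': 3}

{'items': [35, 41, 76], 'count': 3}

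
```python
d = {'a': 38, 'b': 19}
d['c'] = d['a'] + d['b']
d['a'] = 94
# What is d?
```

After line 1: d = {'a': 38, 'b': 19}
After line 2 (d['c'] = 38 + 19): d = {'a': 38, 'b': 19, 'c': 57}
After line 3: d = {'a': 94, 'b': 19, 'c': 57}

{'a': 94, 'b': 19, 'c': 57}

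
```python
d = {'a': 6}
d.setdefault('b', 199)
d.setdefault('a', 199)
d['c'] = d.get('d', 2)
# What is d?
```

After line 1: d = {'a': 6}
After line 2 (setdefault adds 'b'=199): d = {'a': 6, 'b': 199}
After line 3 (setdefault 'a' no-op, already exists): d = {'a': 6, 'b': 199}
After line 4 (get('d', 2) returns default since 'd' not in d): d = {'a': 6, 'b': 199, 'c': 2}

{'a': 6, 'b': 199, 'c': 2}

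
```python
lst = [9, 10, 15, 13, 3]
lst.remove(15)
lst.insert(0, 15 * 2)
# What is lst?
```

After line 1: lst = [9, 10, 15, 13, 3]
After line 2 (remove first 15): lst = [9, 10, 13, 3]
After line 3 (insert 30 at index 0): lst = [30, 9, 10, 13, 3]

[30, 9, 10, 13, 3]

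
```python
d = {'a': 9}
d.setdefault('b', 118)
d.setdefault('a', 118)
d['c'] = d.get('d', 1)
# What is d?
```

After line 1: d = {'a': 9}
After line 2 (setdefault adds 'b'=118): d = {'a': 9, 'b': 118}
After line 3 (setdefault 'a' no-op, already exists): d = {'a': 9, 'b': 118}
After line 4 (get('d', 1) returns default since 'd' not in d): d = {'a': 9, 'b': 118, 'c': 1}

{'a': 9, 'b': 118, 'c': 1}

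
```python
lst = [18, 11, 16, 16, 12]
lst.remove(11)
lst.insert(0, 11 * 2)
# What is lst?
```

After line 1: lst = [18, 11, 16, 16, 12]
After line 2 (remove first 11): lst = [18, 16, 16, 12]
After line 3 (insert 22 at index 0): lst = [22, 18, 16, 16, 12]

[22, 18, 16, 16, 12]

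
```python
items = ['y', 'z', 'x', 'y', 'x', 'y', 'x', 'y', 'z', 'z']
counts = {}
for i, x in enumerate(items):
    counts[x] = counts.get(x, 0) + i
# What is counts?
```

Initial: counts = {}, items = ['y', 'z', 'x', 'y', 'x', 'y', 'x', 'y', 'z', 'z']
i=0, x='y': counts = {'y': 0}
i=1, x='z': counts = {'y': 0, 'z': 1}
i=2, x='x': counts = {'y': 0, 'z': 1, 'x': 2}
i=3, x='y': counts = {'y': 3, 'z': 1, 'x': 2}
i=4, x='x': counts = {'y': 3, 'z': 1, 'x': 6}
i=5, x='y': counts = {'y': 8, 'z': 1, 'x': 6}
i=6, x='x': counts = {'y': 8, 'z': 1, 'x': 12}
i=7, x='y': counts = {'y': 15, 'z': 1, 'x': 12}
i=8, x='z': counts = {'y': 15, 'z': 9, 'x': 12}
i=9, x='z': counts = {'y': 15, 'z': 18, 'x': 12}

{'y': 15, 'z': 18, 'x': 12}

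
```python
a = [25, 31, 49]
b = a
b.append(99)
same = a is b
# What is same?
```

After line 1: a = [25, 31, 49]
After line 2 (b = a is an alias, same object): a = [25, 31, 49], b = [25, 31, 49]
After line 3 (b.append mutates the shared list): a = [25, 31, 49, 99], b = [25, 31, 49, 99]
After line 4 (same = a is b; same object -> True): same = True

True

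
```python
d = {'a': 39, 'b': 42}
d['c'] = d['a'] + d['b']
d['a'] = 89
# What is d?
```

After line 1: d = {'a': 39, 'b': 42}
After line 2 (d['c'] = 39 + 42): d = {'a': 39, 'b': 42, 'c': 81}
After line 3: d = {'a': 89, 'b': 42, 'c': 81}

{'a': 89, 'b': 42, 'c': 81}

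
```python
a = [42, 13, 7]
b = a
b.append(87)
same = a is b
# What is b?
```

After line 1: a = [42, 13, 7]
After line 2 (b = a is an alias, same object): a = [42, 13, 7], b = [42, 13, 7]
After line 3 (b.append mutates the shared list): a = [42, 13, 7, 87], b = [42, 13, 7, 87]
After line 4 (same = a is b; same object -> True): same = True

[42, 13, 7, 87]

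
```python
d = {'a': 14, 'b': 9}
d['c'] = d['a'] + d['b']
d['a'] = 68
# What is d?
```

After line 1: d = {'a': 14, 'b': 9}
After line 2 (d['c'] = 14 + 9): d = {'a': 14, 'b': 9, 'c': 23}
After line 3: d = {'a': 68, 'b': 9, 'c': 23}

{'a': 68, 'b': 9, 'c': 23}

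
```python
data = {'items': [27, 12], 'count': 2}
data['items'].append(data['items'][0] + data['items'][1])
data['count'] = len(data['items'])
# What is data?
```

After line 1: data = {'items': [27, 12], 'count': 2}
After line 2 (append 27 + 12 = 39): data = {'items': [27, 12, 39], 'count': 2}
After line 3 (count = len(items) = 3): data = {'items': [27, 12, 39], 'count': 3}

{'items': [27, 12, 39], 'count': 3}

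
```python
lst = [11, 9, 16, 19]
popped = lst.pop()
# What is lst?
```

[11, 9, 16]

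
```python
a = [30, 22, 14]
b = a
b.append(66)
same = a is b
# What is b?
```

After line 1: a = [30, 22, 14]
After line 2 (b = a is an alias, same object): a = [30, 22, 14], b = [30, 22, 14]
After line 3 (b.append mutates the shared list): a = [30, 22, 14, 66], b = [30, 22, 14, 66]
After line 4 (same = a is b; same object -> True): same = True

[30, 22, 14, 66]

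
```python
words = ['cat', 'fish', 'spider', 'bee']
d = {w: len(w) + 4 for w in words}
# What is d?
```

{'cat': 7, 'fish': 8, 'spider': 10, 'bee': 7}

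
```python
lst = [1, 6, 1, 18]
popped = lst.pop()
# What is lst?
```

[1, 6, 1]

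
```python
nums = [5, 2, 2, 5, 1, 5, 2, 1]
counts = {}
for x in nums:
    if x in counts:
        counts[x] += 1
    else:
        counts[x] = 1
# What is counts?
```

Initial: counts = {}, nums = [5, 2, 2, 5, 1, 5, 2, 1]
See 5: counts = {5: 1}
See 2: counts = {5: 1, 2: 1}
See 2: counts = {5: 1, 2: 2}
See 5: counts = {5: 2, 2: 2}
See 1: counts = {5: 2, 2: 2, 1: 1}
See 5: counts = {5: 3, 2: 2, 1: 1}
See 2: counts = {5: 3, 2: 3, 1: 1}
See 1: counts = {5: 3, 2: 3, 1: 2}

{5: 3, 2: 3, 1: 2}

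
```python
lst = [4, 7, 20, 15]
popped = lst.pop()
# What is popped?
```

15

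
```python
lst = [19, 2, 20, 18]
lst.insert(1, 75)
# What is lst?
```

[19, 75, 2, 20, 18]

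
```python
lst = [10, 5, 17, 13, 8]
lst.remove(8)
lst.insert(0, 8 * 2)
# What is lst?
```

After line 1: lst = [10, 5, 17, 13, 8]
After line 2 (remove first 8): lst = [10, 5, 17, 13]
After line 3 (insert 16 at index 0): lst = [16, 10, 5, 17, 13]

[16, 10, 5, 17, 13]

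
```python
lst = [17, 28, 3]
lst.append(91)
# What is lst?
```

[17, 28, 3, 91]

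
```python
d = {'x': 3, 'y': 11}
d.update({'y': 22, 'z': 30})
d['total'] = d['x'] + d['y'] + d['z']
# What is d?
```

After line 1: d = {'x': 3, 'y': 11}
After line 2 (y overwritten, z added): d = {'x': 3, 'y': 22, 'z': 30}
After line 3 (total = 3 + 22 + 30 = 55): d = {'x': 3, 'y': 22, 'z': 30, 'total': 55}

{'x': 3, 'y': 22, 'z': 30, 'total': 55}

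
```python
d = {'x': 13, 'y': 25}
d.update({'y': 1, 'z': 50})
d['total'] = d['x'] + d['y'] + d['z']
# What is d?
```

After line 1: d = {'x': 13, 'y': 25}
After line 2 (y overwritten, z added): d = {'x': 13, 'y': 1, 'z': 50}
After line 3 (total = 13 + 1 + 50 = 64): d = {'x': 13, 'y': 1, 'z': 50, 'total': 64}

{'x': 13, 'y': 1, 'z': 50, 'total': 64}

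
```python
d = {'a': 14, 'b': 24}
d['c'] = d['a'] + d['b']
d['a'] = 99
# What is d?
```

After line 1: d = {'a': 14, 'b': 24}
After line 2 (d['c'] = 14 + 24): d = {'a': 14, 'b': 24, 'c': 38}
After line 3: d = {'a': 99, 'b': 24, 'c': 38}

{'a': 99, 'b': 24, 'c': 38}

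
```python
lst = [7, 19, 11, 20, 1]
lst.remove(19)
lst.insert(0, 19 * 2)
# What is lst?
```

After line 1: lst = [7, 19, 11, 20, 1]
After line 2 (remove first 19): lst = [7, 11, 20, 1]
After line 3 (insert 38 at index 0): lst = [38, 7, 11, 20, 1]

[38, 7, 11, 20, 1]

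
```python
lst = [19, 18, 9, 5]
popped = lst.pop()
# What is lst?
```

[19, 18, 9]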